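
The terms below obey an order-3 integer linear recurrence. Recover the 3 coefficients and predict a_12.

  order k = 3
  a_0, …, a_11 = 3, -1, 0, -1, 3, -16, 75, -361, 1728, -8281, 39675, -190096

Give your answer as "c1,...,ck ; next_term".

  a_3 = -4·0 + 4·-1 + 1·3 = -1
  a_4 = -4·-1 + 4·0 + 1·-1 = 3
  a_5 = -4·3 + 4·-1 + 1·0 = -16
  a_6 = -4·-16 + 4·3 + 1·-1 = 75
  a_7 = -4·75 + 4·-16 + 1·3 = -361
  a_8 = -4·-361 + 4·75 + 1·-16 = 1728
  a_9 = -4·1728 + 4·-361 + 1·75 = -8281
  a_10 = -4·-8281 + 4·1728 + 1·-361 = 39675
  a_11 = -4·39675 + 4·-8281 + 1·1728 = -190096
  a_12 = -4·-190096 + 4·39675 + 1·-8281 = 910803

-4,4,1 ; 910803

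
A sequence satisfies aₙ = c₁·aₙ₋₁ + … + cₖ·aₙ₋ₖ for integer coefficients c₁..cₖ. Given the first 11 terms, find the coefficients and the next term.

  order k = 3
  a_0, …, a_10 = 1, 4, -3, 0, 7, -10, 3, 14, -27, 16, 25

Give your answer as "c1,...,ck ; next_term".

-1,-1,1 ; -68

  a_3 = -1·-3 + -1·4 + 1·1 = 0
  a_4 = -1·0 + -1·-3 + 1·4 = 7
  a_5 = -1·7 + -1·0 + 1·-3 = -10
  a_6 = -1·-10 + -1·7 + 1·0 = 3
  a_7 = -1·3 + -1·-10 + 1·7 = 14
  a_8 = -1·14 + -1·3 + 1·-10 = -27
  a_9 = -1·-27 + -1·14 + 1·3 = 16
  a_10 = -1·16 + -1·-27 + 1·14 = 25
  a_11 = -1·25 + -1·16 + 1·-27 = -68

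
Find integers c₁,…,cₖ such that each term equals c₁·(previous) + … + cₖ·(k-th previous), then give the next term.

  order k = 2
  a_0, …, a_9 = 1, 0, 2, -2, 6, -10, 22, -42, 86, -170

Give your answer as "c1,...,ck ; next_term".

  a_2 = -1·0 + 2·1 = 2
  a_3 = -1·2 + 2·0 = -2
  a_4 = -1·-2 + 2·2 = 6
  a_5 = -1·6 + 2·-2 = -10
  a_6 = -1·-10 + 2·6 = 22
  a_7 = -1·22 + 2·-10 = -42
  a_8 = -1·-42 + 2·22 = 86
  a_9 = -1·86 + 2·-42 = -170
  a_10 = -1·-170 + 2·86 = 342

-1,2 ; 342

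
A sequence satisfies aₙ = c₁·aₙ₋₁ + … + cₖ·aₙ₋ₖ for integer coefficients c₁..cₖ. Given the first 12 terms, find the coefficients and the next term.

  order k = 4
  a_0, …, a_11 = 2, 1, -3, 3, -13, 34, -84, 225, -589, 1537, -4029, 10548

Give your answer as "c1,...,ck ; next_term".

-2,1,-2,-1 ; -27610

  a_4 = -2·3 + 1·-3 + -2·1 + -1·2 = -13
  a_5 = -2·-13 + 1·3 + -2·-3 + -1·1 = 34
  a_6 = -2·34 + 1·-13 + -2·3 + -1·-3 = -84
  a_7 = -2·-84 + 1·34 + -2·-13 + -1·3 = 225
  a_8 = -2·225 + 1·-84 + -2·34 + -1·-13 = -589
  a_9 = -2·-589 + 1·225 + -2·-84 + -1·34 = 1537
  a_10 = -2·1537 + 1·-589 + -2·225 + -1·-84 = -4029
  a_11 = -2·-4029 + 1·1537 + -2·-589 + -1·225 = 10548
  a_12 = -2·10548 + 1·-4029 + -2·1537 + -1·-589 = -27610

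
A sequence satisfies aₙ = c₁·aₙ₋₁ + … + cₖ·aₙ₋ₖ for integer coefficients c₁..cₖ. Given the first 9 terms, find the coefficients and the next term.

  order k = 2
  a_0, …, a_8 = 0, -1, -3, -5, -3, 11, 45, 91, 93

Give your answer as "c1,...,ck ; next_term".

3,-4 ; -85

  a_2 = 3·-1 + -4·0 = -3
  a_3 = 3·-3 + -4·-1 = -5
  a_4 = 3·-5 + -4·-3 = -3
  a_5 = 3·-3 + -4·-5 = 11
  a_6 = 3·11 + -4·-3 = 45
  a_7 = 3·45 + -4·11 = 91
  a_8 = 3·91 + -4·45 = 93
  a_9 = 3·93 + -4·91 = -85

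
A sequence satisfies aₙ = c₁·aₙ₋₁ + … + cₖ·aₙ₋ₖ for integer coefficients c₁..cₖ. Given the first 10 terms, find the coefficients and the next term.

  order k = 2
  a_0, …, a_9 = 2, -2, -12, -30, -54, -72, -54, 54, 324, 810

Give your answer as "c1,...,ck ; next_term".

3,-3 ; 1458

  a_2 = 3·-2 + -3·2 = -12
  a_3 = 3·-12 + -3·-2 = -30
  a_4 = 3·-30 + -3·-12 = -54
  a_5 = 3·-54 + -3·-30 = -72
  a_6 = 3·-72 + -3·-54 = -54
  a_7 = 3·-54 + -3·-72 = 54
  a_8 = 3·54 + -3·-54 = 324
  a_9 = 3·324 + -3·54 = 810
  a_10 = 3·810 + -3·324 = 1458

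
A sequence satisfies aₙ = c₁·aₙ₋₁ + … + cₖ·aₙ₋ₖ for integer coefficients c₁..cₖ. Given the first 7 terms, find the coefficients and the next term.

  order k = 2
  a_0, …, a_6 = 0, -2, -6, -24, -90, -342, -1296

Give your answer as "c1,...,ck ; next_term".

3,3 ; -4914

  a_2 = 3·-2 + 3·0 = -6
  a_3 = 3·-6 + 3·-2 = -24
  a_4 = 3·-24 + 3·-6 = -90
  a_5 = 3·-90 + 3·-24 = -342
  a_6 = 3·-342 + 3·-90 = -1296
  a_7 = 3·-1296 + 3·-342 = -4914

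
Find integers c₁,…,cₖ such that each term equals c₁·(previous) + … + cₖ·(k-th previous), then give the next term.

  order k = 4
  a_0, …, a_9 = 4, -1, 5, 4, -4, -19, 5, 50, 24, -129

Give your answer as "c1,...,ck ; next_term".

0,-2,-2,1 ; -143

  a_4 = 0·4 + -2·5 + -2·-1 + 1·4 = -4
  a_5 = 0·-4 + -2·4 + -2·5 + 1·-1 = -19
  a_6 = 0·-19 + -2·-4 + -2·4 + 1·5 = 5
  a_7 = 0·5 + -2·-19 + -2·-4 + 1·4 = 50
  a_8 = 0·50 + -2·5 + -2·-19 + 1·-4 = 24
  a_9 = 0·24 + -2·50 + -2·5 + 1·-19 = -129
  a_10 = 0·-129 + -2·24 + -2·50 + 1·5 = -143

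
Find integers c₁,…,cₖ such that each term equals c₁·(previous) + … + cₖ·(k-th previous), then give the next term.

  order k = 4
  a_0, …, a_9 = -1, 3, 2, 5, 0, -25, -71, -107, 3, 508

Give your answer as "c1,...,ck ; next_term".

2,-2,-3,-3 ; 1544

  a_4 = 2·5 + -2·2 + -3·3 + -3·-1 = 0
  a_5 = 2·0 + -2·5 + -3·2 + -3·3 = -25
  a_6 = 2·-25 + -2·0 + -3·5 + -3·2 = -71
  a_7 = 2·-71 + -2·-25 + -3·0 + -3·5 = -107
  a_8 = 2·-107 + -2·-71 + -3·-25 + -3·0 = 3
  a_9 = 2·3 + -2·-107 + -3·-71 + -3·-25 = 508
  a_10 = 2·508 + -2·3 + -3·-107 + -3·-71 = 1544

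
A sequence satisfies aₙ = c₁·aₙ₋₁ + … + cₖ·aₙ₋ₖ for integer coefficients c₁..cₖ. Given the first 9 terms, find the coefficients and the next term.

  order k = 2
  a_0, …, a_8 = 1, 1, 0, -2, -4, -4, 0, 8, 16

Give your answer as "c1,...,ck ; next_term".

2,-2 ; 16

  a_2 = 2·1 + -2·1 = 0
  a_3 = 2·0 + -2·1 = -2
  a_4 = 2·-2 + -2·0 = -4
  a_5 = 2·-4 + -2·-2 = -4
  a_6 = 2·-4 + -2·-4 = 0
  a_7 = 2·0 + -2·-4 = 8
  a_8 = 2·8 + -2·0 = 16
  a_9 = 2·16 + -2·8 = 16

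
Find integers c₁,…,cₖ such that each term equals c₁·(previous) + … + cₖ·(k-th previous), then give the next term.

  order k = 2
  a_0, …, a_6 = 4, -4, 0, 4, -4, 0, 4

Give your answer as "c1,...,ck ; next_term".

-1,-1 ; -4

  a_2 = -1·-4 + -1·4 = 0
  a_3 = -1·0 + -1·-4 = 4
  a_4 = -1·4 + -1·0 = -4
  a_5 = -1·-4 + -1·4 = 0
  a_6 = -1·0 + -1·-4 = 4
  a_7 = -1·4 + -1·0 = -4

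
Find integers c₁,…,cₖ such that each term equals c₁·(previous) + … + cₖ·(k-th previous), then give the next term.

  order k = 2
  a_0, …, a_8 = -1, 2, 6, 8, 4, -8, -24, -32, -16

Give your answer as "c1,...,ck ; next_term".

2,-2 ; 32

  a_2 = 2·2 + -2·-1 = 6
  a_3 = 2·6 + -2·2 = 8
  a_4 = 2·8 + -2·6 = 4
  a_5 = 2·4 + -2·8 = -8
  a_6 = 2·-8 + -2·4 = -24
  a_7 = 2·-24 + -2·-8 = -32
  a_8 = 2·-32 + -2·-24 = -16
  a_9 = 2·-16 + -2·-32 = 32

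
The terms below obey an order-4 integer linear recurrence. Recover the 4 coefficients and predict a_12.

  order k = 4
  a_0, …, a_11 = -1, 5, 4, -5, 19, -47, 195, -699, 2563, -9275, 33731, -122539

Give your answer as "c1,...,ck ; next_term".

  a_4 = -3·-5 + 2·4 + 0·5 + 4·-1 = 19
  a_5 = -3·19 + 2·-5 + 0·4 + 4·5 = -47
  a_6 = -3·-47 + 2·19 + 0·-5 + 4·4 = 195
  a_7 = -3·195 + 2·-47 + 0·19 + 4·-5 = -699
  a_8 = -3·-699 + 2·195 + 0·-47 + 4·19 = 2563
  a_9 = -3·2563 + 2·-699 + 0·195 + 4·-47 = -9275
  a_10 = -3·-9275 + 2·2563 + 0·-699 + 4·195 = 33731
  a_11 = -3·33731 + 2·-9275 + 0·2563 + 4·-699 = -122539
  a_12 = -3·-122539 + 2·33731 + 0·-9275 + 4·2563 = 445331

-3,2,0,4 ; 445331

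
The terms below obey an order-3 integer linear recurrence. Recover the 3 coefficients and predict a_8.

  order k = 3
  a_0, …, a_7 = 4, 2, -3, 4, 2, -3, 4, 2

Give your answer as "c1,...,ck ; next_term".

0,0,1 ; -3

  a_3 = 0·-3 + 0·2 + 1·4 = 4
  a_4 = 0·4 + 0·-3 + 1·2 = 2
  a_5 = 0·2 + 0·4 + 1·-3 = -3
  a_6 = 0·-3 + 0·2 + 1·4 = 4
  a_7 = 0·4 + 0·-3 + 1·2 = 2
  a_8 = 0·2 + 0·4 + 1·-3 = -3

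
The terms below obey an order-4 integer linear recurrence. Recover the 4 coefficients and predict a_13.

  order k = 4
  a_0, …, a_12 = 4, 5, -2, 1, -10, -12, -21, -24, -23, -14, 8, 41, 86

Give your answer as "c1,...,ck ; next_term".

1,1,-1,-1 ; 133

  a_4 = 1·1 + 1·-2 + -1·5 + -1·4 = -10
  a_5 = 1·-10 + 1·1 + -1·-2 + -1·5 = -12
  a_6 = 1·-12 + 1·-10 + -1·1 + -1·-2 = -21
  a_7 = 1·-21 + 1·-12 + -1·-10 + -1·1 = -24
  a_8 = 1·-24 + 1·-21 + -1·-12 + -1·-10 = -23
  a_9 = 1·-23 + 1·-24 + -1·-21 + -1·-12 = -14
  a_10 = 1·-14 + 1·-23 + -1·-24 + -1·-21 = 8
  a_11 = 1·8 + 1·-14 + -1·-23 + -1·-24 = 41
  a_12 = 1·41 + 1·8 + -1·-14 + -1·-23 = 86
  a_13 = 1·86 + 1·41 + -1·8 + -1·-14 = 133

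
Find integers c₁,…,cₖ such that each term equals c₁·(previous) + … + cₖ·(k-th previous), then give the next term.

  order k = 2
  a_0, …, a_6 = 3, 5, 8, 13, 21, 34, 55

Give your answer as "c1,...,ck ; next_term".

  a_2 = 1·5 + 1·3 = 8
  a_3 = 1·8 + 1·5 = 13
  a_4 = 1·13 + 1·8 = 21
  a_5 = 1·21 + 1·13 = 34
  a_6 = 1·34 + 1·21 = 55
  a_7 = 1·55 + 1·34 = 89

1,1 ; 89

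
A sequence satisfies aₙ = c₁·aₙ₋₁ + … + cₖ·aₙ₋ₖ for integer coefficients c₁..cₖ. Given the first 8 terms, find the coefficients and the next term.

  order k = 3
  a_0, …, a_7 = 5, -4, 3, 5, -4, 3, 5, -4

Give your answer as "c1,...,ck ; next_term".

  a_3 = 0·3 + 0·-4 + 1·5 = 5
  a_4 = 0·5 + 0·3 + 1·-4 = -4
  a_5 = 0·-4 + 0·5 + 1·3 = 3
  a_6 = 0·3 + 0·-4 + 1·5 = 5
  a_7 = 0·5 + 0·3 + 1·-4 = -4
  a_8 = 0·-4 + 0·5 + 1·3 = 3

0,0,1 ; 3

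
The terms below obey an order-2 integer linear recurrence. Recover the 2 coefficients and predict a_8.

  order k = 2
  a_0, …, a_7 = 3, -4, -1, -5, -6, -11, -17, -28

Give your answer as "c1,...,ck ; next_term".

  a_2 = 1·-4 + 1·3 = -1
  a_3 = 1·-1 + 1·-4 = -5
  a_4 = 1·-5 + 1·-1 = -6
  a_5 = 1·-6 + 1·-5 = -11
  a_6 = 1·-11 + 1·-6 = -17
  a_7 = 1·-17 + 1·-11 = -28
  a_8 = 1·-28 + 1·-17 = -45

1,1 ; -45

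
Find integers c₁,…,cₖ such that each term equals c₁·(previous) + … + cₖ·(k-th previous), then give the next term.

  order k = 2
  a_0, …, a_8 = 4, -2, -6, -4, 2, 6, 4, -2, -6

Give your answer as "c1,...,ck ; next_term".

1,-1 ; -4

  a_2 = 1·-2 + -1·4 = -6
  a_3 = 1·-6 + -1·-2 = -4
  a_4 = 1·-4 + -1·-6 = 2
  a_5 = 1·2 + -1·-4 = 6
  a_6 = 1·6 + -1·2 = 4
  a_7 = 1·4 + -1·6 = -2
  a_8 = 1·-2 + -1·4 = -6
  a_9 = 1·-6 + -1·-2 = -4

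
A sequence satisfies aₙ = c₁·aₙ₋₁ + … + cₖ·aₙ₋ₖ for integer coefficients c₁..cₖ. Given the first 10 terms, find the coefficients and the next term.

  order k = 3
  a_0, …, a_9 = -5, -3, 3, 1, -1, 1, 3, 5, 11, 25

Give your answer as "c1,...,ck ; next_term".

2,0,1 ; 55

  a_3 = 2·3 + 0·-3 + 1·-5 = 1
  a_4 = 2·1 + 0·3 + 1·-3 = -1
  a_5 = 2·-1 + 0·1 + 1·3 = 1
  a_6 = 2·1 + 0·-1 + 1·1 = 3
  a_7 = 2·3 + 0·1 + 1·-1 = 5
  a_8 = 2·5 + 0·3 + 1·1 = 11
  a_9 = 2·11 + 0·5 + 1·3 = 25
  a_10 = 2·25 + 0·11 + 1·5 = 55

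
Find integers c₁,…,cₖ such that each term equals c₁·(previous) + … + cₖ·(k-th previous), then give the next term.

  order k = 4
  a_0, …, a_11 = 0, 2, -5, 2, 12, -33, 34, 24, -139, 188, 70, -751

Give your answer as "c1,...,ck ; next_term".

-3,-4,-1,3 ; 1368

  a_4 = -3·2 + -4·-5 + -1·2 + 3·0 = 12
  a_5 = -3·12 + -4·2 + -1·-5 + 3·2 = -33
  a_6 = -3·-33 + -4·12 + -1·2 + 3·-5 = 34
  a_7 = -3·34 + -4·-33 + -1·12 + 3·2 = 24
  a_8 = -3·24 + -4·34 + -1·-33 + 3·12 = -139
  a_9 = -3·-139 + -4·24 + -1·34 + 3·-33 = 188
  a_10 = -3·188 + -4·-139 + -1·24 + 3·34 = 70
  a_11 = -3·70 + -4·188 + -1·-139 + 3·24 = -751
  a_12 = -3·-751 + -4·70 + -1·188 + 3·-139 = 1368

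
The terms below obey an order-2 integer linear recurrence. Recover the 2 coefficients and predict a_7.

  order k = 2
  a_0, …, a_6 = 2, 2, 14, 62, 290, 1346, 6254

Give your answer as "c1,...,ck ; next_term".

  a_2 = 4·2 + 3·2 = 14
  a_3 = 4·14 + 3·2 = 62
  a_4 = 4·62 + 3·14 = 290
  a_5 = 4·290 + 3·62 = 1346
  a_6 = 4·1346 + 3·290 = 6254
  a_7 = 4·6254 + 3·1346 = 29054

4,3 ; 29054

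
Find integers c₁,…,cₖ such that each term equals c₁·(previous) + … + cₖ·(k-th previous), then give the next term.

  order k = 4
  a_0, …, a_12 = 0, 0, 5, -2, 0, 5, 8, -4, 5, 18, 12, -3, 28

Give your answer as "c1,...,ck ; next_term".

  a_4 = 0·-2 + 0·5 + 1·0 + 2·0 = 0
  a_5 = 0·0 + 0·-2 + 1·5 + 2·0 = 5
  a_6 = 0·5 + 0·0 + 1·-2 + 2·5 = 8
  a_7 = 0·8 + 0·5 + 1·0 + 2·-2 = -4
  a_8 = 0·-4 + 0·8 + 1·5 + 2·0 = 5
  a_9 = 0·5 + 0·-4 + 1·8 + 2·5 = 18
  a_10 = 0·18 + 0·5 + 1·-4 + 2·8 = 12
  a_11 = 0·12 + 0·18 + 1·5 + 2·-4 = -3
  a_12 = 0·-3 + 0·12 + 1·18 + 2·5 = 28
  a_13 = 0·28 + 0·-3 + 1·12 + 2·18 = 48

0,0,1,2 ; 48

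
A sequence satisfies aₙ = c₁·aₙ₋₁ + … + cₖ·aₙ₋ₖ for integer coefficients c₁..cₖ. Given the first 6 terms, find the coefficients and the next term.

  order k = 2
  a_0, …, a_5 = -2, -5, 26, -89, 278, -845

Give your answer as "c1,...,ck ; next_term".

-4,-3 ; 2546

  a_2 = -4·-5 + -3·-2 = 26
  a_3 = -4·26 + -3·-5 = -89
  a_4 = -4·-89 + -3·26 = 278
  a_5 = -4·278 + -3·-89 = -845
  a_6 = -4·-845 + -3·278 = 2546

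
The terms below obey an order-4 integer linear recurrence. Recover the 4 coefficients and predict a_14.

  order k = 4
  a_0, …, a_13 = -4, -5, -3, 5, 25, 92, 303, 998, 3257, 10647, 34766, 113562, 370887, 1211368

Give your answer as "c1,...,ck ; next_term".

3,2,-4,1 ; 3956396

  a_4 = 3·5 + 2·-3 + -4·-5 + 1·-4 = 25
  a_5 = 3·25 + 2·5 + -4·-3 + 1·-5 = 92
  a_6 = 3·92 + 2·25 + -4·5 + 1·-3 = 303
  a_7 = 3·303 + 2·92 + -4·25 + 1·5 = 998
  a_8 = 3·998 + 2·303 + -4·92 + 1·25 = 3257
  a_9 = 3·3257 + 2·998 + -4·303 + 1·92 = 10647
  a_10 = 3·10647 + 2·3257 + -4·998 + 1·303 = 34766
  a_11 = 3·34766 + 2·10647 + -4·3257 + 1·998 = 113562
  a_12 = 3·113562 + 2·34766 + -4·10647 + 1·3257 = 370887
  a_13 = 3·370887 + 2·113562 + -4·34766 + 1·10647 = 1211368
  a_14 = 3·1211368 + 2·370887 + -4·113562 + 1·34766 = 3956396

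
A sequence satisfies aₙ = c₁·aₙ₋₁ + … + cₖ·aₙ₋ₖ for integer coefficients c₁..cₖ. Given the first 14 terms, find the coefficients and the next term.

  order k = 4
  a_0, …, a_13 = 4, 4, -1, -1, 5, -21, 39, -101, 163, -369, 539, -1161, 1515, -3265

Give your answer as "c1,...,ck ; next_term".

  a_4 = -1·-1 + 4·-1 + 4·4 + -2·4 = 5
  a_5 = -1·5 + 4·-1 + 4·-1 + -2·4 = -21
  a_6 = -1·-21 + 4·5 + 4·-1 + -2·-1 = 39
  a_7 = -1·39 + 4·-21 + 4·5 + -2·-1 = -101
  a_8 = -1·-101 + 4·39 + 4·-21 + -2·5 = 163
  a_9 = -1·163 + 4·-101 + 4·39 + -2·-21 = -369
  a_10 = -1·-369 + 4·163 + 4·-101 + -2·39 = 539
  a_11 = -1·539 + 4·-369 + 4·163 + -2·-101 = -1161
  a_12 = -1·-1161 + 4·539 + 4·-369 + -2·163 = 1515
  a_13 = -1·1515 + 4·-1161 + 4·539 + -2·-369 = -3265
  a_14 = -1·-3265 + 4·1515 + 4·-1161 + -2·539 = 3603

-1,4,4,-2 ; 3603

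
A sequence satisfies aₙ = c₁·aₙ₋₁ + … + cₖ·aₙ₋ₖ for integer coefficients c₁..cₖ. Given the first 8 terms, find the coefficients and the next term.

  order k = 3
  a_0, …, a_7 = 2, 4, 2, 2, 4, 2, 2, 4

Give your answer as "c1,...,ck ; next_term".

0,0,1 ; 2

  a_3 = 0·2 + 0·4 + 1·2 = 2
  a_4 = 0·2 + 0·2 + 1·4 = 4
  a_5 = 0·4 + 0·2 + 1·2 = 2
  a_6 = 0·2 + 0·4 + 1·2 = 2
  a_7 = 0·2 + 0·2 + 1·4 = 4
  a_8 = 0·4 + 0·2 + 1·2 = 2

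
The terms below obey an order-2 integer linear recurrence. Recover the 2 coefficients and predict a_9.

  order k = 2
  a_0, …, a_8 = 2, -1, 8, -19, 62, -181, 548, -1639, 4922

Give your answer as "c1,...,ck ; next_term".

  a_2 = -2·-1 + 3·2 = 8
  a_3 = -2·8 + 3·-1 = -19
  a_4 = -2·-19 + 3·8 = 62
  a_5 = -2·62 + 3·-19 = -181
  a_6 = -2·-181 + 3·62 = 548
  a_7 = -2·548 + 3·-181 = -1639
  a_8 = -2·-1639 + 3·548 = 4922
  a_9 = -2·4922 + 3·-1639 = -14761

-2,3 ; -14761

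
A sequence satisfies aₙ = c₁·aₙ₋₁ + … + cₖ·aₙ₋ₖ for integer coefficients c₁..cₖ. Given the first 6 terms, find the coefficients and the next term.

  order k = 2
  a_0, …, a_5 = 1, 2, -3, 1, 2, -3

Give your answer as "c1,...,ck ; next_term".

-1,-1 ; 1

  a_2 = -1·2 + -1·1 = -3
  a_3 = -1·-3 + -1·2 = 1
  a_4 = -1·1 + -1·-3 = 2
  a_5 = -1·2 + -1·1 = -3
  a_6 = -1·-3 + -1·2 = 1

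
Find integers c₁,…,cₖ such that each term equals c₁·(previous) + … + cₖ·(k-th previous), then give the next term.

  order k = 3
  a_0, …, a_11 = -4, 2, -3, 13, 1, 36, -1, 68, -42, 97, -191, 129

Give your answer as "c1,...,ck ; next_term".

  a_3 = 1·-3 + 2·2 + -3·-4 = 13
  a_4 = 1·13 + 2·-3 + -3·2 = 1
  a_5 = 1·1 + 2·13 + -3·-3 = 36
  a_6 = 1·36 + 2·1 + -3·13 = -1
  a_7 = 1·-1 + 2·36 + -3·1 = 68
  a_8 = 1·68 + 2·-1 + -3·36 = -42
  a_9 = 1·-42 + 2·68 + -3·-1 = 97
  a_10 = 1·97 + 2·-42 + -3·68 = -191
  a_11 = 1·-191 + 2·97 + -3·-42 = 129
  a_12 = 1·129 + 2·-191 + -3·97 = -544

1,2,-3 ; -544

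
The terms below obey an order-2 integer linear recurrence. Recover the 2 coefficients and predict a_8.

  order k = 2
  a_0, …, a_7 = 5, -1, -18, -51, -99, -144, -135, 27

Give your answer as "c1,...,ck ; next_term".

3,-3 ; 486

  a_2 = 3·-1 + -3·5 = -18
  a_3 = 3·-18 + -3·-1 = -51
  a_4 = 3·-51 + -3·-18 = -99
  a_5 = 3·-99 + -3·-51 = -144
  a_6 = 3·-144 + -3·-99 = -135
  a_7 = 3·-135 + -3·-144 = 27
  a_8 = 3·27 + -3·-135 = 486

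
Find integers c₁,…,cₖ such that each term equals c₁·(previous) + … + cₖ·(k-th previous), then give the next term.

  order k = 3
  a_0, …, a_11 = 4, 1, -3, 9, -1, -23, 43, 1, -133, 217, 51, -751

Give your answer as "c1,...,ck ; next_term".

  a_3 = -1·-3 + -2·1 + 2·4 = 9
  a_4 = -1·9 + -2·-3 + 2·1 = -1
  a_5 = -1·-1 + -2·9 + 2·-3 = -23
  a_6 = -1·-23 + -2·-1 + 2·9 = 43
  a_7 = -1·43 + -2·-23 + 2·-1 = 1
  a_8 = -1·1 + -2·43 + 2·-23 = -133
  a_9 = -1·-133 + -2·1 + 2·43 = 217
  a_10 = -1·217 + -2·-133 + 2·1 = 51
  a_11 = -1·51 + -2·217 + 2·-133 = -751
  a_12 = -1·-751 + -2·51 + 2·217 = 1083

-1,-2,2 ; 1083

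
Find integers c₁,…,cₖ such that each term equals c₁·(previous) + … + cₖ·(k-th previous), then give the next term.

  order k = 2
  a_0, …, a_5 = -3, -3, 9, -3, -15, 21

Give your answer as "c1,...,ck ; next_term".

-1,-2 ; 9

  a_2 = -1·-3 + -2·-3 = 9
  a_3 = -1·9 + -2·-3 = -3
  a_4 = -1·-3 + -2·9 = -15
  a_5 = -1·-15 + -2·-3 = 21
  a_6 = -1·21 + -2·-15 = 9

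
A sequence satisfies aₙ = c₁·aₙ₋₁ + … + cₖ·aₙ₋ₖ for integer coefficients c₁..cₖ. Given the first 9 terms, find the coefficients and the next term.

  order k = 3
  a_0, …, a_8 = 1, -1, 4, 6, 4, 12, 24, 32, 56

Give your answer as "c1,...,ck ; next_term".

  a_3 = 1·4 + 0·-1 + 2·1 = 6
  a_4 = 1·6 + 0·4 + 2·-1 = 4
  a_5 = 1·4 + 0·6 + 2·4 = 12
  a_6 = 1·12 + 0·4 + 2·6 = 24
  a_7 = 1·24 + 0·12 + 2·4 = 32
  a_8 = 1·32 + 0·24 + 2·12 = 56
  a_9 = 1·56 + 0·32 + 2·24 = 104

1,0,2 ; 104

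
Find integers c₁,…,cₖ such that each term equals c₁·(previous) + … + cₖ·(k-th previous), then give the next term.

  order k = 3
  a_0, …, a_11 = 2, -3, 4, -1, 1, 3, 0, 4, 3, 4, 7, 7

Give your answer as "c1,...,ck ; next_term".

  a_3 = 0·4 + 1·-3 + 1·2 = -1
  a_4 = 0·-1 + 1·4 + 1·-3 = 1
  a_5 = 0·1 + 1·-1 + 1·4 = 3
  a_6 = 0·3 + 1·1 + 1·-1 = 0
  a_7 = 0·0 + 1·3 + 1·1 = 4
  a_8 = 0·4 + 1·0 + 1·3 = 3
  a_9 = 0·3 + 1·4 + 1·0 = 4
  a_10 = 0·4 + 1·3 + 1·4 = 7
  a_11 = 0·7 + 1·4 + 1·3 = 7
  a_12 = 0·7 + 1·7 + 1·4 = 11

0,1,1 ; 11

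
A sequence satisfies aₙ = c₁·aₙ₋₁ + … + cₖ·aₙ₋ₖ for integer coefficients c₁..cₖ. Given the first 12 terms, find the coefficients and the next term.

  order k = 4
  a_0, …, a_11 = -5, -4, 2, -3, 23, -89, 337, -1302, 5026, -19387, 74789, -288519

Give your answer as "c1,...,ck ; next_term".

-4,-1,-2,-1 ; 1113035

  a_4 = -4·-3 + -1·2 + -2·-4 + -1·-5 = 23
  a_5 = -4·23 + -1·-3 + -2·2 + -1·-4 = -89
  a_6 = -4·-89 + -1·23 + -2·-3 + -1·2 = 337
  a_7 = -4·337 + -1·-89 + -2·23 + -1·-3 = -1302
  a_8 = -4·-1302 + -1·337 + -2·-89 + -1·23 = 5026
  a_9 = -4·5026 + -1·-1302 + -2·337 + -1·-89 = -19387
  a_10 = -4·-19387 + -1·5026 + -2·-1302 + -1·337 = 74789
  a_11 = -4·74789 + -1·-19387 + -2·5026 + -1·-1302 = -288519
  a_12 = -4·-288519 + -1·74789 + -2·-19387 + -1·5026 = 1113035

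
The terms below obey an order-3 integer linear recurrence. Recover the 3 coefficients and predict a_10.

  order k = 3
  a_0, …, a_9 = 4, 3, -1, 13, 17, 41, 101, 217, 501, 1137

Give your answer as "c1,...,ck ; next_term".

  a_3 = 1·-1 + 2·3 + 2·4 = 13
  a_4 = 1·13 + 2·-1 + 2·3 = 17
  a_5 = 1·17 + 2·13 + 2·-1 = 41
  a_6 = 1·41 + 2·17 + 2·13 = 101
  a_7 = 1·101 + 2·41 + 2·17 = 217
  a_8 = 1·217 + 2·101 + 2·41 = 501
  a_9 = 1·501 + 2·217 + 2·101 = 1137
  a_10 = 1·1137 + 2·501 + 2·217 = 2573

1,2,2 ; 2573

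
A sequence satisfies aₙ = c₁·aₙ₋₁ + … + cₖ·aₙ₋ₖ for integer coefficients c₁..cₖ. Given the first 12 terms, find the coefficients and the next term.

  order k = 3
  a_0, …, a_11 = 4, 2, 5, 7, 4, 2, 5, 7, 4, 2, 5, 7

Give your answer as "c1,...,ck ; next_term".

1,-1,1 ; 4

  a_3 = 1·5 + -1·2 + 1·4 = 7
  a_4 = 1·7 + -1·5 + 1·2 = 4
  a_5 = 1·4 + -1·7 + 1·5 = 2
  a_6 = 1·2 + -1·4 + 1·7 = 5
  a_7 = 1·5 + -1·2 + 1·4 = 7
  a_8 = 1·7 + -1·5 + 1·2 = 4
  a_9 = 1·4 + -1·7 + 1·5 = 2
  a_10 = 1·2 + -1·4 + 1·7 = 5
  a_11 = 1·5 + -1·2 + 1·4 = 7
  a_12 = 1·7 + -1·5 + 1·2 = 4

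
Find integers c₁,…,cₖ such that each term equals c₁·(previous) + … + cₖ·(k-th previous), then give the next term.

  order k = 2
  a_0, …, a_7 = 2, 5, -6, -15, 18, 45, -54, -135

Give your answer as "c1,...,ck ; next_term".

0,-3 ; 162

  a_2 = 0·5 + -3·2 = -6
  a_3 = 0·-6 + -3·5 = -15
  a_4 = 0·-15 + -3·-6 = 18
  a_5 = 0·18 + -3·-15 = 45
  a_6 = 0·45 + -3·18 = -54
  a_7 = 0·-54 + -3·45 = -135
  a_8 = 0·-135 + -3·-54 = 162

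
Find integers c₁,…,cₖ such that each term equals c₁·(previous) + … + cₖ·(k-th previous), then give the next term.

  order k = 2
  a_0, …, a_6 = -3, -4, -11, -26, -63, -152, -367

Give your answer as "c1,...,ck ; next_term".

  a_2 = 2·-4 + 1·-3 = -11
  a_3 = 2·-11 + 1·-4 = -26
  a_4 = 2·-26 + 1·-11 = -63
  a_5 = 2·-63 + 1·-26 = -152
  a_6 = 2·-152 + 1·-63 = -367
  a_7 = 2·-367 + 1·-152 = -886

2,1 ; -886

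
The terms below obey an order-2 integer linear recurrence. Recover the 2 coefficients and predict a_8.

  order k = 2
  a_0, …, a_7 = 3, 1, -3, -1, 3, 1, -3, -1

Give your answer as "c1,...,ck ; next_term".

  a_2 = 0·1 + -1·3 = -3
  a_3 = 0·-3 + -1·1 = -1
  a_4 = 0·-1 + -1·-3 = 3
  a_5 = 0·3 + -1·-1 = 1
  a_6 = 0·1 + -1·3 = -3
  a_7 = 0·-3 + -1·1 = -1
  a_8 = 0·-1 + -1·-3 = 3

0,-1 ; 3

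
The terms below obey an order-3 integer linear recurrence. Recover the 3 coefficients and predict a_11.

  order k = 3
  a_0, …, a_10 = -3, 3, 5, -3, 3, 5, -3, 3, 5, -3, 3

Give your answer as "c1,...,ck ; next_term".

0,0,1 ; 5

  a_3 = 0·5 + 0·3 + 1·-3 = -3
  a_4 = 0·-3 + 0·5 + 1·3 = 3
  a_5 = 0·3 + 0·-3 + 1·5 = 5
  a_6 = 0·5 + 0·3 + 1·-3 = -3
  a_7 = 0·-3 + 0·5 + 1·3 = 3
  a_8 = 0·3 + 0·-3 + 1·5 = 5
  a_9 = 0·5 + 0·3 + 1·-3 = -3
  a_10 = 0·-3 + 0·5 + 1·3 = 3
  a_11 = 0·3 + 0·-3 + 1·5 = 5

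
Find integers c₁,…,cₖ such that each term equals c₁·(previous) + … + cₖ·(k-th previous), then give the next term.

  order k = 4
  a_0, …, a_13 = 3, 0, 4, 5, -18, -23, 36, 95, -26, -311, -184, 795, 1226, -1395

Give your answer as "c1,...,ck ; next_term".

  a_4 = 0·5 + -3·4 + -2·0 + -2·3 = -18
  a_5 = 0·-18 + -3·5 + -2·4 + -2·0 = -23
  a_6 = 0·-23 + -3·-18 + -2·5 + -2·4 = 36
  a_7 = 0·36 + -3·-23 + -2·-18 + -2·5 = 95
  a_8 = 0·95 + -3·36 + -2·-23 + -2·-18 = -26
  a_9 = 0·-26 + -3·95 + -2·36 + -2·-23 = -311
  a_10 = 0·-311 + -3·-26 + -2·95 + -2·36 = -184
  a_11 = 0·-184 + -3·-311 + -2·-26 + -2·95 = 795
  a_12 = 0·795 + -3·-184 + -2·-311 + -2·-26 = 1226
  a_13 = 0·1226 + -3·795 + -2·-184 + -2·-311 = -1395
  a_14 = 0·-1395 + -3·1226 + -2·795 + -2·-184 = -4900

0,-3,-2,-2 ; -4900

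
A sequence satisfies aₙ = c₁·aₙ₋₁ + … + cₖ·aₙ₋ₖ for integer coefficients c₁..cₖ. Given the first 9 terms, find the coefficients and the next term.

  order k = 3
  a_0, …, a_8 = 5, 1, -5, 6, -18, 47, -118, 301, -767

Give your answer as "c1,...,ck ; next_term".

-2,1,-1 ; 1953

  a_3 = -2·-5 + 1·1 + -1·5 = 6
  a_4 = -2·6 + 1·-5 + -1·1 = -18
  a_5 = -2·-18 + 1·6 + -1·-5 = 47
  a_6 = -2·47 + 1·-18 + -1·6 = -118
  a_7 = -2·-118 + 1·47 + -1·-18 = 301
  a_8 = -2·301 + 1·-118 + -1·47 = -767
  a_9 = -2·-767 + 1·301 + -1·-118 = 1953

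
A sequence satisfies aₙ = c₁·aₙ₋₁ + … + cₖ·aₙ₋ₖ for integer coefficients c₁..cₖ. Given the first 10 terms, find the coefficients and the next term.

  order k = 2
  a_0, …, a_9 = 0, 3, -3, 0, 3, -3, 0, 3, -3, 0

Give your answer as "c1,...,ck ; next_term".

-1,-1 ; 3

  a_2 = -1·3 + -1·0 = -3
  a_3 = -1·-3 + -1·3 = 0
  a_4 = -1·0 + -1·-3 = 3
  a_5 = -1·3 + -1·0 = -3
  a_6 = -1·-3 + -1·3 = 0
  a_7 = -1·0 + -1·-3 = 3
  a_8 = -1·3 + -1·0 = -3
  a_9 = -1·-3 + -1·3 = 0
  a_10 = -1·0 + -1·-3 = 3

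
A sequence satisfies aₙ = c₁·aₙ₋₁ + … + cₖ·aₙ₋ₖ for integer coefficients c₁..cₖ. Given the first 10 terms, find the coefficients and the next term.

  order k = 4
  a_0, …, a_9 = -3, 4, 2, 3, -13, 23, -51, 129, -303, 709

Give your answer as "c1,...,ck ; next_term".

  a_4 = -1·3 + 2·2 + -2·4 + 2·-3 = -13
  a_5 = -1·-13 + 2·3 + -2·2 + 2·4 = 23
  a_6 = -1·23 + 2·-13 + -2·3 + 2·2 = -51
  a_7 = -1·-51 + 2·23 + -2·-13 + 2·3 = 129
  a_8 = -1·129 + 2·-51 + -2·23 + 2·-13 = -303
  a_9 = -1·-303 + 2·129 + -2·-51 + 2·23 = 709
  a_10 = -1·709 + 2·-303 + -2·129 + 2·-51 = -1675

-1,2,-2,2 ; -1675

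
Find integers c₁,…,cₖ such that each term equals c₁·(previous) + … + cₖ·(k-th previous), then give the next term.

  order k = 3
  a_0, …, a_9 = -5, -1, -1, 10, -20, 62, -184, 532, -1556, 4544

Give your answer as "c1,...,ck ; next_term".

  a_3 = -2·-1 + 2·-1 + -2·-5 = 10
  a_4 = -2·10 + 2·-1 + -2·-1 = -20
  a_5 = -2·-20 + 2·10 + -2·-1 = 62
  a_6 = -2·62 + 2·-20 + -2·10 = -184
  a_7 = -2·-184 + 2·62 + -2·-20 = 532
  a_8 = -2·532 + 2·-184 + -2·62 = -1556
  a_9 = -2·-1556 + 2·532 + -2·-184 = 4544
  a_10 = -2·4544 + 2·-1556 + -2·532 = -13264

-2,2,-2 ; -13264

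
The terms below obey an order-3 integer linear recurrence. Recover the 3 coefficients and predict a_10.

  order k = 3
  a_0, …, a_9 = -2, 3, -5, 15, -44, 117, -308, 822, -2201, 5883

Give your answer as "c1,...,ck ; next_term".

-3,-2,-3 ; -15713

  a_3 = -3·-5 + -2·3 + -3·-2 = 15
  a_4 = -3·15 + -2·-5 + -3·3 = -44
  a_5 = -3·-44 + -2·15 + -3·-5 = 117
  a_6 = -3·117 + -2·-44 + -3·15 = -308
  a_7 = -3·-308 + -2·117 + -3·-44 = 822
  a_8 = -3·822 + -2·-308 + -3·117 = -2201
  a_9 = -3·-2201 + -2·822 + -3·-308 = 5883
  a_10 = -3·5883 + -2·-2201 + -3·822 = -15713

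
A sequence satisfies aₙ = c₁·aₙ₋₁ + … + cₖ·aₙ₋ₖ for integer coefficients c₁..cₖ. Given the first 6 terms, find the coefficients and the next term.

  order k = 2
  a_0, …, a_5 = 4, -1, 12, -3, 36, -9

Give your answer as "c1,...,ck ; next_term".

0,3 ; 108

  a_2 = 0·-1 + 3·4 = 12
  a_3 = 0·12 + 3·-1 = -3
  a_4 = 0·-3 + 3·12 = 36
  a_5 = 0·36 + 3·-3 = -9
  a_6 = 0·-9 + 3·36 = 108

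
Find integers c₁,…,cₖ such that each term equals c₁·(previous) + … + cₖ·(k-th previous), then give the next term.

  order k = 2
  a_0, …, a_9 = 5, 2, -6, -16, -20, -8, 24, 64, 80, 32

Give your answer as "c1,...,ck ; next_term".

2,-2 ; -96

  a_2 = 2·2 + -2·5 = -6
  a_3 = 2·-6 + -2·2 = -16
  a_4 = 2·-16 + -2·-6 = -20
  a_5 = 2·-20 + -2·-16 = -8
  a_6 = 2·-8 + -2·-20 = 24
  a_7 = 2·24 + -2·-8 = 64
  a_8 = 2·64 + -2·24 = 80
  a_9 = 2·80 + -2·64 = 32
  a_10 = 2·32 + -2·80 = -96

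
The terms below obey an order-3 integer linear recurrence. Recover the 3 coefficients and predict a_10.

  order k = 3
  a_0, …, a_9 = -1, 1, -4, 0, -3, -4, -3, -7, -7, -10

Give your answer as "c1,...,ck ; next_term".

0,1,1 ; -14

  a_3 = 0·-4 + 1·1 + 1·-1 = 0
  a_4 = 0·0 + 1·-4 + 1·1 = -3
  a_5 = 0·-3 + 1·0 + 1·-4 = -4
  a_6 = 0·-4 + 1·-3 + 1·0 = -3
  a_7 = 0·-3 + 1·-4 + 1·-3 = -7
  a_8 = 0·-7 + 1·-3 + 1·-4 = -7
  a_9 = 0·-7 + 1·-7 + 1·-3 = -10
  a_10 = 0·-10 + 1·-7 + 1·-7 = -14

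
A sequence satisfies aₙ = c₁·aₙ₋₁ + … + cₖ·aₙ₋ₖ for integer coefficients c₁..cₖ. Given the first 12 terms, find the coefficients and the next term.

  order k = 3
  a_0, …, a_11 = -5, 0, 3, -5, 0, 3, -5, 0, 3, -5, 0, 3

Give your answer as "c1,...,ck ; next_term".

  a_3 = 0·3 + 0·0 + 1·-5 = -5
  a_4 = 0·-5 + 0·3 + 1·0 = 0
  a_5 = 0·0 + 0·-5 + 1·3 = 3
  a_6 = 0·3 + 0·0 + 1·-5 = -5
  a_7 = 0·-5 + 0·3 + 1·0 = 0
  a_8 = 0·0 + 0·-5 + 1·3 = 3
  a_9 = 0·3 + 0·0 + 1·-5 = -5
  a_10 = 0·-5 + 0·3 + 1·0 = 0
  a_11 = 0·0 + 0·-5 + 1·3 = 3
  a_12 = 0·3 + 0·0 + 1·-5 = -5

0,0,1 ; -5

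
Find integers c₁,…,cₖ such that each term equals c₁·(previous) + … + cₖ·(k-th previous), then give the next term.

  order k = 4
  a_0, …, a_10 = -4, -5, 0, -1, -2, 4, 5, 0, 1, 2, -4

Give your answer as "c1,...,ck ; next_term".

  a_4 = 1·-1 + -1·0 + 1·-5 + -1·-4 = -2
  a_5 = 1·-2 + -1·-1 + 1·0 + -1·-5 = 4
  a_6 = 1·4 + -1·-2 + 1·-1 + -1·0 = 5
  a_7 = 1·5 + -1·4 + 1·-2 + -1·-1 = 0
  a_8 = 1·0 + -1·5 + 1·4 + -1·-2 = 1
  a_9 = 1·1 + -1·0 + 1·5 + -1·4 = 2
  a_10 = 1·2 + -1·1 + 1·0 + -1·5 = -4
  a_11 = 1·-4 + -1·2 + 1·1 + -1·0 = -5

1,-1,1,-1 ; -5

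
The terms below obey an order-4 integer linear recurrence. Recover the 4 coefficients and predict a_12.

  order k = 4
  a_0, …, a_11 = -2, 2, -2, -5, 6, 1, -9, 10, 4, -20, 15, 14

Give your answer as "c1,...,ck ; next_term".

  a_4 = 0·-5 + -1·-2 + 1·2 + -1·-2 = 6
  a_5 = 0·6 + -1·-5 + 1·-2 + -1·2 = 1
  a_6 = 0·1 + -1·6 + 1·-5 + -1·-2 = -9
  a_7 = 0·-9 + -1·1 + 1·6 + -1·-5 = 10
  a_8 = 0·10 + -1·-9 + 1·1 + -1·6 = 4
  a_9 = 0·4 + -1·10 + 1·-9 + -1·1 = -20
  a_10 = 0·-20 + -1·4 + 1·10 + -1·-9 = 15
  a_11 = 0·15 + -1·-20 + 1·4 + -1·10 = 14
  a_12 = 0·14 + -1·15 + 1·-20 + -1·4 = -39

0,-1,1,-1 ; -39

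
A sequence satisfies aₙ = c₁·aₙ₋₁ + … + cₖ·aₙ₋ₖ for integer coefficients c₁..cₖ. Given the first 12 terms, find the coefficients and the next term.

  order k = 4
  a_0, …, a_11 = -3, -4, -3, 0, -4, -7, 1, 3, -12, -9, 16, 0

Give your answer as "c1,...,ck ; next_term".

0,-1,1,1 ; -37

  a_4 = 0·0 + -1·-3 + 1·-4 + 1·-3 = -4
  a_5 = 0·-4 + -1·0 + 1·-3 + 1·-4 = -7
  a_6 = 0·-7 + -1·-4 + 1·0 + 1·-3 = 1
  a_7 = 0·1 + -1·-7 + 1·-4 + 1·0 = 3
  a_8 = 0·3 + -1·1 + 1·-7 + 1·-4 = -12
  a_9 = 0·-12 + -1·3 + 1·1 + 1·-7 = -9
  a_10 = 0·-9 + -1·-12 + 1·3 + 1·1 = 16
  a_11 = 0·16 + -1·-9 + 1·-12 + 1·3 = 0
  a_12 = 0·0 + -1·16 + 1·-9 + 1·-12 = -37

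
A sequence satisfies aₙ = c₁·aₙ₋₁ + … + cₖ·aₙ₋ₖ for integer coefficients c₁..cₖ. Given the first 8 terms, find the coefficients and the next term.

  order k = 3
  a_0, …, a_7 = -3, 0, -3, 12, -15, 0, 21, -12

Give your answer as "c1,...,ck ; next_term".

-2,-3,-2 ; -39

  a_3 = -2·-3 + -3·0 + -2·-3 = 12
  a_4 = -2·12 + -3·-3 + -2·0 = -15
  a_5 = -2·-15 + -3·12 + -2·-3 = 0
  a_6 = -2·0 + -3·-15 + -2·12 = 21
  a_7 = -2·21 + -3·0 + -2·-15 = -12
  a_8 = -2·-12 + -3·21 + -2·0 = -39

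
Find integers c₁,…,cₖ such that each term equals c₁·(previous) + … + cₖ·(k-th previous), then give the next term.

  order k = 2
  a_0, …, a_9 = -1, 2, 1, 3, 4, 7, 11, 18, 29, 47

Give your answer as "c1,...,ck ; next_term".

1,1 ; 76

  a_2 = 1·2 + 1·-1 = 1
  a_3 = 1·1 + 1·2 = 3
  a_4 = 1·3 + 1·1 = 4
  a_5 = 1·4 + 1·3 = 7
  a_6 = 1·7 + 1·4 = 11
  a_7 = 1·11 + 1·7 = 18
  a_8 = 1·18 + 1·11 = 29
  a_9 = 1·29 + 1·18 = 47
  a_10 = 1·47 + 1·29 = 76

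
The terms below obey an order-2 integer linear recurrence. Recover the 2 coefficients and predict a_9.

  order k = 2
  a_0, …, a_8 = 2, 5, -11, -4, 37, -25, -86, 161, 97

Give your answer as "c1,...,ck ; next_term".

-1,-3 ; -580

  a_2 = -1·5 + -3·2 = -11
  a_3 = -1·-11 + -3·5 = -4
  a_4 = -1·-4 + -3·-11 = 37
  a_5 = -1·37 + -3·-4 = -25
  a_6 = -1·-25 + -3·37 = -86
  a_7 = -1·-86 + -3·-25 = 161
  a_8 = -1·161 + -3·-86 = 97
  a_9 = -1·97 + -3·161 = -580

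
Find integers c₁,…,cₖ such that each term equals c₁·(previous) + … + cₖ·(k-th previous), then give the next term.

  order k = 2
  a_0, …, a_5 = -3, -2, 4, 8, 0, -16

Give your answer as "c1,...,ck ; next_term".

1,-2 ; -16

  a_2 = 1·-2 + -2·-3 = 4
  a_3 = 1·4 + -2·-2 = 8
  a_4 = 1·8 + -2·4 = 0
  a_5 = 1·0 + -2·8 = -16
  a_6 = 1·-16 + -2·0 = -16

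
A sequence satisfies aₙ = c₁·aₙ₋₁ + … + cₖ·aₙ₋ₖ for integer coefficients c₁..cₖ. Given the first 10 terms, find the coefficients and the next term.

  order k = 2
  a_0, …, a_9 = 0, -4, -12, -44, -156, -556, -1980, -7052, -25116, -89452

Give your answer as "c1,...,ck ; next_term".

  a_2 = 3·-4 + 2·0 = -12
  a_3 = 3·-12 + 2·-4 = -44
  a_4 = 3·-44 + 2·-12 = -156
  a_5 = 3·-156 + 2·-44 = -556
  a_6 = 3·-556 + 2·-156 = -1980
  a_7 = 3·-1980 + 2·-556 = -7052
  a_8 = 3·-7052 + 2·-1980 = -25116
  a_9 = 3·-25116 + 2·-7052 = -89452
  a_10 = 3·-89452 + 2·-25116 = -318588

3,2 ; -318588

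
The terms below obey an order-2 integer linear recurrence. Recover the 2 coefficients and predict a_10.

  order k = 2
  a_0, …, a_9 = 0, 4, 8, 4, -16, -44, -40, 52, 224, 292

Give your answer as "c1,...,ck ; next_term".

2,-3 ; -88

  a_2 = 2·4 + -3·0 = 8
  a_3 = 2·8 + -3·4 = 4
  a_4 = 2·4 + -3·8 = -16
  a_5 = 2·-16 + -3·4 = -44
  a_6 = 2·-44 + -3·-16 = -40
  a_7 = 2·-40 + -3·-44 = 52
  a_8 = 2·52 + -3·-40 = 224
  a_9 = 2·224 + -3·52 = 292
  a_10 = 2·292 + -3·224 = -88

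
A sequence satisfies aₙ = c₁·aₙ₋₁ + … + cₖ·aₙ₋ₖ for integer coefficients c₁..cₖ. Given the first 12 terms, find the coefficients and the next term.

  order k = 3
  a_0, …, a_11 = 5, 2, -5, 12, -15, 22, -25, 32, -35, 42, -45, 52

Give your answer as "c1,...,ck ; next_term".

-1,1,1 ; -55

  a_3 = -1·-5 + 1·2 + 1·5 = 12
  a_4 = -1·12 + 1·-5 + 1·2 = -15
  a_5 = -1·-15 + 1·12 + 1·-5 = 22
  a_6 = -1·22 + 1·-15 + 1·12 = -25
  a_7 = -1·-25 + 1·22 + 1·-15 = 32
  a_8 = -1·32 + 1·-25 + 1·22 = -35
  a_9 = -1·-35 + 1·32 + 1·-25 = 42
  a_10 = -1·42 + 1·-35 + 1·32 = -45
  a_11 = -1·-45 + 1·42 + 1·-35 = 52
  a_12 = -1·52 + 1·-45 + 1·42 = -55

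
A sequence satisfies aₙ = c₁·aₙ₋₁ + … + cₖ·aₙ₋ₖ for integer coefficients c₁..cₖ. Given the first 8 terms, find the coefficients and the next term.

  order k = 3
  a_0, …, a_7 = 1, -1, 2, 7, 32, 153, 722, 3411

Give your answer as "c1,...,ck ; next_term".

  a_3 = 4·2 + 3·-1 + 2·1 = 7
  a_4 = 4·7 + 3·2 + 2·-1 = 32
  a_5 = 4·32 + 3·7 + 2·2 = 153
  a_6 = 4·153 + 3·32 + 2·7 = 722
  a_7 = 4·722 + 3·153 + 2·32 = 3411
  a_8 = 4·3411 + 3·722 + 2·153 = 16116

4,3,2 ; 16116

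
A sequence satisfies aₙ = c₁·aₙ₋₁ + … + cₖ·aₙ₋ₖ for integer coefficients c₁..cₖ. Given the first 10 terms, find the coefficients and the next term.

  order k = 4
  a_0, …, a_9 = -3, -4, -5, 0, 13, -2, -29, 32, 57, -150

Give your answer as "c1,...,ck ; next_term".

  a_4 = 0·0 + -3·-5 + 2·-4 + -2·-3 = 13
  a_5 = 0·13 + -3·0 + 2·-5 + -2·-4 = -2
  a_6 = 0·-2 + -3·13 + 2·0 + -2·-5 = -29
  a_7 = 0·-29 + -3·-2 + 2·13 + -2·0 = 32
  a_8 = 0·32 + -3·-29 + 2·-2 + -2·13 = 57
  a_9 = 0·57 + -3·32 + 2·-29 + -2·-2 = -150
  a_10 = 0·-150 + -3·57 + 2·32 + -2·-29 = -49

0,-3,2,-2 ; -49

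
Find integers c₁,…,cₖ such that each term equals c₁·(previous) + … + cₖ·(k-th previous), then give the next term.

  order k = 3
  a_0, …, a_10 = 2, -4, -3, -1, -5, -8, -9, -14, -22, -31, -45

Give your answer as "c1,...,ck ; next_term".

1,0,1 ; -67

  a_3 = 1·-3 + 0·-4 + 1·2 = -1
  a_4 = 1·-1 + 0·-3 + 1·-4 = -5
  a_5 = 1·-5 + 0·-1 + 1·-3 = -8
  a_6 = 1·-8 + 0·-5 + 1·-1 = -9
  a_7 = 1·-9 + 0·-8 + 1·-5 = -14
  a_8 = 1·-14 + 0·-9 + 1·-8 = -22
  a_9 = 1·-22 + 0·-14 + 1·-9 = -31
  a_10 = 1·-31 + 0·-22 + 1·-14 = -45
  a_11 = 1·-45 + 0·-31 + 1·-22 = -67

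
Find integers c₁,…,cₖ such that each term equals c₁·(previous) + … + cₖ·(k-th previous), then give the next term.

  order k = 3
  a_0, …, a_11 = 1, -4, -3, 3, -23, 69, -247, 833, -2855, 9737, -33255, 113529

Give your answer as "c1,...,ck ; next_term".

  a_3 = -3·-3 + 2·-4 + 2·1 = 3
  a_4 = -3·3 + 2·-3 + 2·-4 = -23
  a_5 = -3·-23 + 2·3 + 2·-3 = 69
  a_6 = -3·69 + 2·-23 + 2·3 = -247
  a_7 = -3·-247 + 2·69 + 2·-23 = 833
  a_8 = -3·833 + 2·-247 + 2·69 = -2855
  a_9 = -3·-2855 + 2·833 + 2·-247 = 9737
  a_10 = -3·9737 + 2·-2855 + 2·833 = -33255
  a_11 = -3·-33255 + 2·9737 + 2·-2855 = 113529
  a_12 = -3·113529 + 2·-33255 + 2·9737 = -387623

-3,2,2 ; -387623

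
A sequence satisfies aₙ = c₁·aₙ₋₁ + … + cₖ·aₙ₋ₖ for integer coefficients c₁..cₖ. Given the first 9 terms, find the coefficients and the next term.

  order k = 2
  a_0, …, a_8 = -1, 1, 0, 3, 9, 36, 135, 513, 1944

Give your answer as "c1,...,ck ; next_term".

3,3 ; 7371

  a_2 = 3·1 + 3·-1 = 0
  a_3 = 3·0 + 3·1 = 3
  a_4 = 3·3 + 3·0 = 9
  a_5 = 3·9 + 3·3 = 36
  a_6 = 3·36 + 3·9 = 135
  a_7 = 3·135 + 3·36 = 513
  a_8 = 3·513 + 3·135 = 1944
  a_9 = 3·1944 + 3·513 = 7371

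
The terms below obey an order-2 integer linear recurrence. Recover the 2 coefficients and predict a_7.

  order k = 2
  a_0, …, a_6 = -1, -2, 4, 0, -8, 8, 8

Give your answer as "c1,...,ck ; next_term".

  a_2 = -1·-2 + -2·-1 = 4
  a_3 = -1·4 + -2·-2 = 0
  a_4 = -1·0 + -2·4 = -8
  a_5 = -1·-8 + -2·0 = 8
  a_6 = -1·8 + -2·-8 = 8
  a_7 = -1·8 + -2·8 = -24

-1,-2 ; -24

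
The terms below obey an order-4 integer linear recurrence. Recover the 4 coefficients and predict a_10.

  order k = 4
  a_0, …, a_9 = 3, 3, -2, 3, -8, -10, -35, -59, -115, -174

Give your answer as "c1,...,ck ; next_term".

2,1,-3,-1 ; -251

  a_4 = 2·3 + 1·-2 + -3·3 + -1·3 = -8
  a_5 = 2·-8 + 1·3 + -3·-2 + -1·3 = -10
  a_6 = 2·-10 + 1·-8 + -3·3 + -1·-2 = -35
  a_7 = 2·-35 + 1·-10 + -3·-8 + -1·3 = -59
  a_8 = 2·-59 + 1·-35 + -3·-10 + -1·-8 = -115
  a_9 = 2·-115 + 1·-59 + -3·-35 + -1·-10 = -174
  a_10 = 2·-174 + 1·-115 + -3·-59 + -1·-35 = -251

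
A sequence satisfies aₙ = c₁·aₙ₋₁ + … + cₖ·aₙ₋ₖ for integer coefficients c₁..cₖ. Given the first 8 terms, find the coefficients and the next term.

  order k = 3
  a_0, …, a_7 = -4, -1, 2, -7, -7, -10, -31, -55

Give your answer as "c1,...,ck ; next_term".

1,1,2 ; -106

  a_3 = 1·2 + 1·-1 + 2·-4 = -7
  a_4 = 1·-7 + 1·2 + 2·-1 = -7
  a_5 = 1·-7 + 1·-7 + 2·2 = -10
  a_6 = 1·-10 + 1·-7 + 2·-7 = -31
  a_7 = 1·-31 + 1·-10 + 2·-7 = -55
  a_8 = 1·-55 + 1·-31 + 2·-10 = -106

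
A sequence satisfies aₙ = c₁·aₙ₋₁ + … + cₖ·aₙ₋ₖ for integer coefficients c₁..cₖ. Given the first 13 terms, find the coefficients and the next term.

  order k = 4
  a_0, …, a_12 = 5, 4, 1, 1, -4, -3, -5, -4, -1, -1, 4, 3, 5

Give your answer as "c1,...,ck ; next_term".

0,1,0,-1 ; 4

  a_4 = 0·1 + 1·1 + 0·4 + -1·5 = -4
  a_5 = 0·-4 + 1·1 + 0·1 + -1·4 = -3
  a_6 = 0·-3 + 1·-4 + 0·1 + -1·1 = -5
  a_7 = 0·-5 + 1·-3 + 0·-4 + -1·1 = -4
  a_8 = 0·-4 + 1·-5 + 0·-3 + -1·-4 = -1
  a_9 = 0·-1 + 1·-4 + 0·-5 + -1·-3 = -1
  a_10 = 0·-1 + 1·-1 + 0·-4 + -1·-5 = 4
  a_11 = 0·4 + 1·-1 + 0·-1 + -1·-4 = 3
  a_12 = 0·3 + 1·4 + 0·-1 + -1·-1 = 5
  a_13 = 0·5 + 1·3 + 0·4 + -1·-1 = 4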